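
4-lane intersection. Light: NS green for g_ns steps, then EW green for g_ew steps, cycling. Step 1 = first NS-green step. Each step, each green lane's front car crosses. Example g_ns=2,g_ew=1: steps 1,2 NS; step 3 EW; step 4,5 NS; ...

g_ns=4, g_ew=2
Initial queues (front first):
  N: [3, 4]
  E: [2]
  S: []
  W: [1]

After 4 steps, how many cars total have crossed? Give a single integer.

Answer: 2

Derivation:
Step 1 [NS]: N:car3-GO,E:wait,S:empty,W:wait | queues: N=1 E=1 S=0 W=1
Step 2 [NS]: N:car4-GO,E:wait,S:empty,W:wait | queues: N=0 E=1 S=0 W=1
Step 3 [NS]: N:empty,E:wait,S:empty,W:wait | queues: N=0 E=1 S=0 W=1
Step 4 [NS]: N:empty,E:wait,S:empty,W:wait | queues: N=0 E=1 S=0 W=1
Cars crossed by step 4: 2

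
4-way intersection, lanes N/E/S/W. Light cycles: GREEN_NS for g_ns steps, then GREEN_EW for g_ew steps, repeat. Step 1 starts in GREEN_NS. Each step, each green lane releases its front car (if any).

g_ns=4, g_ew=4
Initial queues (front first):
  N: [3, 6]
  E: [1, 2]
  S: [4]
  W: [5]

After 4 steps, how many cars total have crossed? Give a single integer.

Step 1 [NS]: N:car3-GO,E:wait,S:car4-GO,W:wait | queues: N=1 E=2 S=0 W=1
Step 2 [NS]: N:car6-GO,E:wait,S:empty,W:wait | queues: N=0 E=2 S=0 W=1
Step 3 [NS]: N:empty,E:wait,S:empty,W:wait | queues: N=0 E=2 S=0 W=1
Step 4 [NS]: N:empty,E:wait,S:empty,W:wait | queues: N=0 E=2 S=0 W=1
Cars crossed by step 4: 3

Answer: 3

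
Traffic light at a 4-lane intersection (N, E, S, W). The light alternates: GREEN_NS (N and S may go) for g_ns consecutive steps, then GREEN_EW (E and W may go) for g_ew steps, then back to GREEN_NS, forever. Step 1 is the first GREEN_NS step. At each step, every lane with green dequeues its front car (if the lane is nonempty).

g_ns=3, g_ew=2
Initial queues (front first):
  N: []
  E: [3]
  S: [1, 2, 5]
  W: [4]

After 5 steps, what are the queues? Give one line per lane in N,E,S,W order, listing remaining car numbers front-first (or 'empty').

Step 1 [NS]: N:empty,E:wait,S:car1-GO,W:wait | queues: N=0 E=1 S=2 W=1
Step 2 [NS]: N:empty,E:wait,S:car2-GO,W:wait | queues: N=0 E=1 S=1 W=1
Step 3 [NS]: N:empty,E:wait,S:car5-GO,W:wait | queues: N=0 E=1 S=0 W=1
Step 4 [EW]: N:wait,E:car3-GO,S:wait,W:car4-GO | queues: N=0 E=0 S=0 W=0

N: empty
E: empty
S: empty
W: empty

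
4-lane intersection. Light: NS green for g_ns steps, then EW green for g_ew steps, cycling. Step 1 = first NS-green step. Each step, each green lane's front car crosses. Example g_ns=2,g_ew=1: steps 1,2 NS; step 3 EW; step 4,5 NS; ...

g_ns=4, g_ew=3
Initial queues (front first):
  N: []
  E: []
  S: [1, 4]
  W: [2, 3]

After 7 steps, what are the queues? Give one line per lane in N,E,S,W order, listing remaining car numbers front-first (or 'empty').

Step 1 [NS]: N:empty,E:wait,S:car1-GO,W:wait | queues: N=0 E=0 S=1 W=2
Step 2 [NS]: N:empty,E:wait,S:car4-GO,W:wait | queues: N=0 E=0 S=0 W=2
Step 3 [NS]: N:empty,E:wait,S:empty,W:wait | queues: N=0 E=0 S=0 W=2
Step 4 [NS]: N:empty,E:wait,S:empty,W:wait | queues: N=0 E=0 S=0 W=2
Step 5 [EW]: N:wait,E:empty,S:wait,W:car2-GO | queues: N=0 E=0 S=0 W=1
Step 6 [EW]: N:wait,E:empty,S:wait,W:car3-GO | queues: N=0 E=0 S=0 W=0

N: empty
E: empty
S: empty
W: empty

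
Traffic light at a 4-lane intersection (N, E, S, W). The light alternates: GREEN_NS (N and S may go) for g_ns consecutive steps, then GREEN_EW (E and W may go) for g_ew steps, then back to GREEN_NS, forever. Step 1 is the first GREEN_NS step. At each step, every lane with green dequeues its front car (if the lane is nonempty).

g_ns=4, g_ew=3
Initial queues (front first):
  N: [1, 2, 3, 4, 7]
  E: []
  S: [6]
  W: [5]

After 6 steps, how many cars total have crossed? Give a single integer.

Step 1 [NS]: N:car1-GO,E:wait,S:car6-GO,W:wait | queues: N=4 E=0 S=0 W=1
Step 2 [NS]: N:car2-GO,E:wait,S:empty,W:wait | queues: N=3 E=0 S=0 W=1
Step 3 [NS]: N:car3-GO,E:wait,S:empty,W:wait | queues: N=2 E=0 S=0 W=1
Step 4 [NS]: N:car4-GO,E:wait,S:empty,W:wait | queues: N=1 E=0 S=0 W=1
Step 5 [EW]: N:wait,E:empty,S:wait,W:car5-GO | queues: N=1 E=0 S=0 W=0
Step 6 [EW]: N:wait,E:empty,S:wait,W:empty | queues: N=1 E=0 S=0 W=0
Cars crossed by step 6: 6

Answer: 6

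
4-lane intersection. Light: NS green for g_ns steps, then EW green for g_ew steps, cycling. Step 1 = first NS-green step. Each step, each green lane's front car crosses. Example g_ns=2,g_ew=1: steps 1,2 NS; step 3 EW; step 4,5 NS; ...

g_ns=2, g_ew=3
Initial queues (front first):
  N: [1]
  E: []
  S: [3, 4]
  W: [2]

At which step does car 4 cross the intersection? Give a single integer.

Step 1 [NS]: N:car1-GO,E:wait,S:car3-GO,W:wait | queues: N=0 E=0 S=1 W=1
Step 2 [NS]: N:empty,E:wait,S:car4-GO,W:wait | queues: N=0 E=0 S=0 W=1
Step 3 [EW]: N:wait,E:empty,S:wait,W:car2-GO | queues: N=0 E=0 S=0 W=0
Car 4 crosses at step 2

2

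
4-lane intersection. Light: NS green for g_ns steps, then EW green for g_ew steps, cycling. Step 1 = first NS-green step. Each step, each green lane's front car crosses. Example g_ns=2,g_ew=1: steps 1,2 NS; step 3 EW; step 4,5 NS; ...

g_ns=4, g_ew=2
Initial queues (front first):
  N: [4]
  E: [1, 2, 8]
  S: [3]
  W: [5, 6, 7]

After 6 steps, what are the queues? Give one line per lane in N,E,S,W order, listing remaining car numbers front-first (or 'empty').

Step 1 [NS]: N:car4-GO,E:wait,S:car3-GO,W:wait | queues: N=0 E=3 S=0 W=3
Step 2 [NS]: N:empty,E:wait,S:empty,W:wait | queues: N=0 E=3 S=0 W=3
Step 3 [NS]: N:empty,E:wait,S:empty,W:wait | queues: N=0 E=3 S=0 W=3
Step 4 [NS]: N:empty,E:wait,S:empty,W:wait | queues: N=0 E=3 S=0 W=3
Step 5 [EW]: N:wait,E:car1-GO,S:wait,W:car5-GO | queues: N=0 E=2 S=0 W=2
Step 6 [EW]: N:wait,E:car2-GO,S:wait,W:car6-GO | queues: N=0 E=1 S=0 W=1

N: empty
E: 8
S: empty
W: 7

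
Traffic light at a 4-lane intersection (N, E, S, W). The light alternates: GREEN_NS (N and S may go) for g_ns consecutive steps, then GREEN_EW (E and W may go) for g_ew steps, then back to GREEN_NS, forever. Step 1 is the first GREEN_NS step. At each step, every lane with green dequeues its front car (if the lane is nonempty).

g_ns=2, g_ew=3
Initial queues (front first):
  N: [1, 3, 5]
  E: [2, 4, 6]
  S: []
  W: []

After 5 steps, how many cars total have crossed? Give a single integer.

Step 1 [NS]: N:car1-GO,E:wait,S:empty,W:wait | queues: N=2 E=3 S=0 W=0
Step 2 [NS]: N:car3-GO,E:wait,S:empty,W:wait | queues: N=1 E=3 S=0 W=0
Step 3 [EW]: N:wait,E:car2-GO,S:wait,W:empty | queues: N=1 E=2 S=0 W=0
Step 4 [EW]: N:wait,E:car4-GO,S:wait,W:empty | queues: N=1 E=1 S=0 W=0
Step 5 [EW]: N:wait,E:car6-GO,S:wait,W:empty | queues: N=1 E=0 S=0 W=0
Cars crossed by step 5: 5

Answer: 5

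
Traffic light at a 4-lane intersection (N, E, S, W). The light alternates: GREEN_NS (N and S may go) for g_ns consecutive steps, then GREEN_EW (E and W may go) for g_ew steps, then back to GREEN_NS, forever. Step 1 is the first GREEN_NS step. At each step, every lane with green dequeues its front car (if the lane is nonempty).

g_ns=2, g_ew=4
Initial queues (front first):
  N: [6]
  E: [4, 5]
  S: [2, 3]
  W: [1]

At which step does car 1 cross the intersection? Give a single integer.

Step 1 [NS]: N:car6-GO,E:wait,S:car2-GO,W:wait | queues: N=0 E=2 S=1 W=1
Step 2 [NS]: N:empty,E:wait,S:car3-GO,W:wait | queues: N=0 E=2 S=0 W=1
Step 3 [EW]: N:wait,E:car4-GO,S:wait,W:car1-GO | queues: N=0 E=1 S=0 W=0
Step 4 [EW]: N:wait,E:car5-GO,S:wait,W:empty | queues: N=0 E=0 S=0 W=0
Car 1 crosses at step 3

3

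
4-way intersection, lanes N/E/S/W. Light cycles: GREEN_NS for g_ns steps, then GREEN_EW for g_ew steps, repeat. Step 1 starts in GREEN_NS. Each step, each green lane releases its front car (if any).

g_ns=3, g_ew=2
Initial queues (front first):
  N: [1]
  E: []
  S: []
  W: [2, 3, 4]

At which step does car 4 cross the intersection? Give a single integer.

Step 1 [NS]: N:car1-GO,E:wait,S:empty,W:wait | queues: N=0 E=0 S=0 W=3
Step 2 [NS]: N:empty,E:wait,S:empty,W:wait | queues: N=0 E=0 S=0 W=3
Step 3 [NS]: N:empty,E:wait,S:empty,W:wait | queues: N=0 E=0 S=0 W=3
Step 4 [EW]: N:wait,E:empty,S:wait,W:car2-GO | queues: N=0 E=0 S=0 W=2
Step 5 [EW]: N:wait,E:empty,S:wait,W:car3-GO | queues: N=0 E=0 S=0 W=1
Step 6 [NS]: N:empty,E:wait,S:empty,W:wait | queues: N=0 E=0 S=0 W=1
Step 7 [NS]: N:empty,E:wait,S:empty,W:wait | queues: N=0 E=0 S=0 W=1
Step 8 [NS]: N:empty,E:wait,S:empty,W:wait | queues: N=0 E=0 S=0 W=1
Step 9 [EW]: N:wait,E:empty,S:wait,W:car4-GO | queues: N=0 E=0 S=0 W=0
Car 4 crosses at step 9

9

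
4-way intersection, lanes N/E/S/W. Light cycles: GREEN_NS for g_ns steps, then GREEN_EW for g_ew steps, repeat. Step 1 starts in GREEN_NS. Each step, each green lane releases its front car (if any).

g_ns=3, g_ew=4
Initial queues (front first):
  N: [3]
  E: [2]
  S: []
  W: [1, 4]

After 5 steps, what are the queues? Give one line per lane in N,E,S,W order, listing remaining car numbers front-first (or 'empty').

Step 1 [NS]: N:car3-GO,E:wait,S:empty,W:wait | queues: N=0 E=1 S=0 W=2
Step 2 [NS]: N:empty,E:wait,S:empty,W:wait | queues: N=0 E=1 S=0 W=2
Step 3 [NS]: N:empty,E:wait,S:empty,W:wait | queues: N=0 E=1 S=0 W=2
Step 4 [EW]: N:wait,E:car2-GO,S:wait,W:car1-GO | queues: N=0 E=0 S=0 W=1
Step 5 [EW]: N:wait,E:empty,S:wait,W:car4-GO | queues: N=0 E=0 S=0 W=0

N: empty
E: empty
S: empty
W: empty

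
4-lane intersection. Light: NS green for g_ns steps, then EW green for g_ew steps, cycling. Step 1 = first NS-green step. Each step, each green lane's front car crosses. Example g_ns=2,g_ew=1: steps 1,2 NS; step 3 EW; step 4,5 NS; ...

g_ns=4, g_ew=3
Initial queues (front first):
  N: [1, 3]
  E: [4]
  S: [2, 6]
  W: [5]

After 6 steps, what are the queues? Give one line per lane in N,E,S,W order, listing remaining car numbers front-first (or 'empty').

Step 1 [NS]: N:car1-GO,E:wait,S:car2-GO,W:wait | queues: N=1 E=1 S=1 W=1
Step 2 [NS]: N:car3-GO,E:wait,S:car6-GO,W:wait | queues: N=0 E=1 S=0 W=1
Step 3 [NS]: N:empty,E:wait,S:empty,W:wait | queues: N=0 E=1 S=0 W=1
Step 4 [NS]: N:empty,E:wait,S:empty,W:wait | queues: N=0 E=1 S=0 W=1
Step 5 [EW]: N:wait,E:car4-GO,S:wait,W:car5-GO | queues: N=0 E=0 S=0 W=0

N: empty
E: empty
S: empty
W: empty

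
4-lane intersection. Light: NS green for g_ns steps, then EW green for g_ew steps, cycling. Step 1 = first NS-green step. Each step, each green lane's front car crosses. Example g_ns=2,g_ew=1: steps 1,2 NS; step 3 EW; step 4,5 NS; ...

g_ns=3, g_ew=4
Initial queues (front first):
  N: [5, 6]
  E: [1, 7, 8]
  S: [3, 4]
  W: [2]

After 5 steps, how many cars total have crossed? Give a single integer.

Answer: 7

Derivation:
Step 1 [NS]: N:car5-GO,E:wait,S:car3-GO,W:wait | queues: N=1 E=3 S=1 W=1
Step 2 [NS]: N:car6-GO,E:wait,S:car4-GO,W:wait | queues: N=0 E=3 S=0 W=1
Step 3 [NS]: N:empty,E:wait,S:empty,W:wait | queues: N=0 E=3 S=0 W=1
Step 4 [EW]: N:wait,E:car1-GO,S:wait,W:car2-GO | queues: N=0 E=2 S=0 W=0
Step 5 [EW]: N:wait,E:car7-GO,S:wait,W:empty | queues: N=0 E=1 S=0 W=0
Cars crossed by step 5: 7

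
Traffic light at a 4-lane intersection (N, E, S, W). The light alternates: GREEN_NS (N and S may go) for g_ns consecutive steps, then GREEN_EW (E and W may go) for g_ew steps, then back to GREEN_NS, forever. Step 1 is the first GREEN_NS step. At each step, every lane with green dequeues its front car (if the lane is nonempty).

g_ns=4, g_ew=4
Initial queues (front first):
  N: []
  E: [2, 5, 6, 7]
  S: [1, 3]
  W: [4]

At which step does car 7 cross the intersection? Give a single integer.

Step 1 [NS]: N:empty,E:wait,S:car1-GO,W:wait | queues: N=0 E=4 S=1 W=1
Step 2 [NS]: N:empty,E:wait,S:car3-GO,W:wait | queues: N=0 E=4 S=0 W=1
Step 3 [NS]: N:empty,E:wait,S:empty,W:wait | queues: N=0 E=4 S=0 W=1
Step 4 [NS]: N:empty,E:wait,S:empty,W:wait | queues: N=0 E=4 S=0 W=1
Step 5 [EW]: N:wait,E:car2-GO,S:wait,W:car4-GO | queues: N=0 E=3 S=0 W=0
Step 6 [EW]: N:wait,E:car5-GO,S:wait,W:empty | queues: N=0 E=2 S=0 W=0
Step 7 [EW]: N:wait,E:car6-GO,S:wait,W:empty | queues: N=0 E=1 S=0 W=0
Step 8 [EW]: N:wait,E:car7-GO,S:wait,W:empty | queues: N=0 E=0 S=0 W=0
Car 7 crosses at step 8

8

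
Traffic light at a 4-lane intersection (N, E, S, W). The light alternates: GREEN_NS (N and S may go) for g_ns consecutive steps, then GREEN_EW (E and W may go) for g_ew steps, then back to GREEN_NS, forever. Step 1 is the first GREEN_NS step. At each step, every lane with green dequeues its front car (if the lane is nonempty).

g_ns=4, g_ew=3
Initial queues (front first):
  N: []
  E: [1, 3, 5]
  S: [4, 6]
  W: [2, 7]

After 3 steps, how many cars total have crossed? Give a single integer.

Answer: 2

Derivation:
Step 1 [NS]: N:empty,E:wait,S:car4-GO,W:wait | queues: N=0 E=3 S=1 W=2
Step 2 [NS]: N:empty,E:wait,S:car6-GO,W:wait | queues: N=0 E=3 S=0 W=2
Step 3 [NS]: N:empty,E:wait,S:empty,W:wait | queues: N=0 E=3 S=0 W=2
Cars crossed by step 3: 2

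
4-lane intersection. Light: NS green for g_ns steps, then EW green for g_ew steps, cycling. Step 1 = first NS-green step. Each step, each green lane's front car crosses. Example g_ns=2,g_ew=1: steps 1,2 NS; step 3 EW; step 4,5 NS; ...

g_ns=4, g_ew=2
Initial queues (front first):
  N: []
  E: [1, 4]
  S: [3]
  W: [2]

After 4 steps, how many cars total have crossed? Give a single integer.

Step 1 [NS]: N:empty,E:wait,S:car3-GO,W:wait | queues: N=0 E=2 S=0 W=1
Step 2 [NS]: N:empty,E:wait,S:empty,W:wait | queues: N=0 E=2 S=0 W=1
Step 3 [NS]: N:empty,E:wait,S:empty,W:wait | queues: N=0 E=2 S=0 W=1
Step 4 [NS]: N:empty,E:wait,S:empty,W:wait | queues: N=0 E=2 S=0 W=1
Cars crossed by step 4: 1

Answer: 1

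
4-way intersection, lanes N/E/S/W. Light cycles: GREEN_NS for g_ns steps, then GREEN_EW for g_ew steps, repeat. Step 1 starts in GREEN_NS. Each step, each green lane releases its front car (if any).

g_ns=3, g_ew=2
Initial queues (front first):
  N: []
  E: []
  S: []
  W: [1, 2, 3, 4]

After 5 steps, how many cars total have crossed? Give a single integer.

Answer: 2

Derivation:
Step 1 [NS]: N:empty,E:wait,S:empty,W:wait | queues: N=0 E=0 S=0 W=4
Step 2 [NS]: N:empty,E:wait,S:empty,W:wait | queues: N=0 E=0 S=0 W=4
Step 3 [NS]: N:empty,E:wait,S:empty,W:wait | queues: N=0 E=0 S=0 W=4
Step 4 [EW]: N:wait,E:empty,S:wait,W:car1-GO | queues: N=0 E=0 S=0 W=3
Step 5 [EW]: N:wait,E:empty,S:wait,W:car2-GO | queues: N=0 E=0 S=0 W=2
Cars crossed by step 5: 2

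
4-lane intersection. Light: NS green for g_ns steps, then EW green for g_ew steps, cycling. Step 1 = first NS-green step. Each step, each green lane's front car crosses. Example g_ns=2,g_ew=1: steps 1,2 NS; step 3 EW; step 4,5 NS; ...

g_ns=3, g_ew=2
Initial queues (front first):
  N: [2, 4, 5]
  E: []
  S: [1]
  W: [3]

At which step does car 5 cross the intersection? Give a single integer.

Step 1 [NS]: N:car2-GO,E:wait,S:car1-GO,W:wait | queues: N=2 E=0 S=0 W=1
Step 2 [NS]: N:car4-GO,E:wait,S:empty,W:wait | queues: N=1 E=0 S=0 W=1
Step 3 [NS]: N:car5-GO,E:wait,S:empty,W:wait | queues: N=0 E=0 S=0 W=1
Step 4 [EW]: N:wait,E:empty,S:wait,W:car3-GO | queues: N=0 E=0 S=0 W=0
Car 5 crosses at step 3

3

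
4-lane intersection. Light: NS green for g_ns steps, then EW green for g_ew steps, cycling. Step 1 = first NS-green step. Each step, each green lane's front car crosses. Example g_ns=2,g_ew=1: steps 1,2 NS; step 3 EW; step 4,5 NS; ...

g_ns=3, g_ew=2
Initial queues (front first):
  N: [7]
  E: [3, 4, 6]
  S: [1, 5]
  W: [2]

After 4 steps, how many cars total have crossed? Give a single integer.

Answer: 5

Derivation:
Step 1 [NS]: N:car7-GO,E:wait,S:car1-GO,W:wait | queues: N=0 E=3 S=1 W=1
Step 2 [NS]: N:empty,E:wait,S:car5-GO,W:wait | queues: N=0 E=3 S=0 W=1
Step 3 [NS]: N:empty,E:wait,S:empty,W:wait | queues: N=0 E=3 S=0 W=1
Step 4 [EW]: N:wait,E:car3-GO,S:wait,W:car2-GO | queues: N=0 E=2 S=0 W=0
Cars crossed by step 4: 5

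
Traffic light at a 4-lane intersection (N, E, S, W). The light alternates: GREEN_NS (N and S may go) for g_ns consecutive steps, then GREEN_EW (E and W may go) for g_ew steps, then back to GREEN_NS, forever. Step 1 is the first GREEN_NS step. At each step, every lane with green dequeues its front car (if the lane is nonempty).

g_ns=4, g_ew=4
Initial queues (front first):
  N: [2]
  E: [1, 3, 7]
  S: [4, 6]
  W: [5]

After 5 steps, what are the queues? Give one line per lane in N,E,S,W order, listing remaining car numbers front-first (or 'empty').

Step 1 [NS]: N:car2-GO,E:wait,S:car4-GO,W:wait | queues: N=0 E=3 S=1 W=1
Step 2 [NS]: N:empty,E:wait,S:car6-GO,W:wait | queues: N=0 E=3 S=0 W=1
Step 3 [NS]: N:empty,E:wait,S:empty,W:wait | queues: N=0 E=3 S=0 W=1
Step 4 [NS]: N:empty,E:wait,S:empty,W:wait | queues: N=0 E=3 S=0 W=1
Step 5 [EW]: N:wait,E:car1-GO,S:wait,W:car5-GO | queues: N=0 E=2 S=0 W=0

N: empty
E: 3 7
S: empty
W: empty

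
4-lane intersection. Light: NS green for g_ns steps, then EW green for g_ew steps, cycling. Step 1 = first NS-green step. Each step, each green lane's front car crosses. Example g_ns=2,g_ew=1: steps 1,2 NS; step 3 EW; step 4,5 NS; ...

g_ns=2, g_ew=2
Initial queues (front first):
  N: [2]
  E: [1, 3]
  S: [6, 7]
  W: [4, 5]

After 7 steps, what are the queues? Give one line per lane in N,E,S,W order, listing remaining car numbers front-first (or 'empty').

Step 1 [NS]: N:car2-GO,E:wait,S:car6-GO,W:wait | queues: N=0 E=2 S=1 W=2
Step 2 [NS]: N:empty,E:wait,S:car7-GO,W:wait | queues: N=0 E=2 S=0 W=2
Step 3 [EW]: N:wait,E:car1-GO,S:wait,W:car4-GO | queues: N=0 E=1 S=0 W=1
Step 4 [EW]: N:wait,E:car3-GO,S:wait,W:car5-GO | queues: N=0 E=0 S=0 W=0

N: empty
E: empty
S: empty
W: empty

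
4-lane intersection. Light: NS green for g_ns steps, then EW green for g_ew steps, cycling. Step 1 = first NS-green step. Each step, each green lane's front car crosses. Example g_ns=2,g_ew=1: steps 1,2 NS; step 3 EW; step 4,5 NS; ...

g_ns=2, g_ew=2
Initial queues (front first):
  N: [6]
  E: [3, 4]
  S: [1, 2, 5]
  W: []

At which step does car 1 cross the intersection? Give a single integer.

Step 1 [NS]: N:car6-GO,E:wait,S:car1-GO,W:wait | queues: N=0 E=2 S=2 W=0
Step 2 [NS]: N:empty,E:wait,S:car2-GO,W:wait | queues: N=0 E=2 S=1 W=0
Step 3 [EW]: N:wait,E:car3-GO,S:wait,W:empty | queues: N=0 E=1 S=1 W=0
Step 4 [EW]: N:wait,E:car4-GO,S:wait,W:empty | queues: N=0 E=0 S=1 W=0
Step 5 [NS]: N:empty,E:wait,S:car5-GO,W:wait | queues: N=0 E=0 S=0 W=0
Car 1 crosses at step 1

1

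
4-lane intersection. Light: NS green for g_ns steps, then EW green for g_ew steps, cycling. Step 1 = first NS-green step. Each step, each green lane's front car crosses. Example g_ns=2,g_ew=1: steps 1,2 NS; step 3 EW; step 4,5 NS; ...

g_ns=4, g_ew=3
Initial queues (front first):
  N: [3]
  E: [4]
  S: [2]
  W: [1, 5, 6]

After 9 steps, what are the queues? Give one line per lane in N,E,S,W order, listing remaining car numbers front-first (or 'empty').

Step 1 [NS]: N:car3-GO,E:wait,S:car2-GO,W:wait | queues: N=0 E=1 S=0 W=3
Step 2 [NS]: N:empty,E:wait,S:empty,W:wait | queues: N=0 E=1 S=0 W=3
Step 3 [NS]: N:empty,E:wait,S:empty,W:wait | queues: N=0 E=1 S=0 W=3
Step 4 [NS]: N:empty,E:wait,S:empty,W:wait | queues: N=0 E=1 S=0 W=3
Step 5 [EW]: N:wait,E:car4-GO,S:wait,W:car1-GO | queues: N=0 E=0 S=0 W=2
Step 6 [EW]: N:wait,E:empty,S:wait,W:car5-GO | queues: N=0 E=0 S=0 W=1
Step 7 [EW]: N:wait,E:empty,S:wait,W:car6-GO | queues: N=0 E=0 S=0 W=0

N: empty
E: empty
S: empty
W: empty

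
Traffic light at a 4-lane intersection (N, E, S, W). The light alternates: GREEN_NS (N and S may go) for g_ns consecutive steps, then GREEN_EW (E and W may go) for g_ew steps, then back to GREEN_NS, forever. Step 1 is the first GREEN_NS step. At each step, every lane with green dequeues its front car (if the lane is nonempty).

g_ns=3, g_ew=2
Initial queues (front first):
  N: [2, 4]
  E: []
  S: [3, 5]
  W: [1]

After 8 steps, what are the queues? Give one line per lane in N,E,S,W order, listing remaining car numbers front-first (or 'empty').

Step 1 [NS]: N:car2-GO,E:wait,S:car3-GO,W:wait | queues: N=1 E=0 S=1 W=1
Step 2 [NS]: N:car4-GO,E:wait,S:car5-GO,W:wait | queues: N=0 E=0 S=0 W=1
Step 3 [NS]: N:empty,E:wait,S:empty,W:wait | queues: N=0 E=0 S=0 W=1
Step 4 [EW]: N:wait,E:empty,S:wait,W:car1-GO | queues: N=0 E=0 S=0 W=0

N: empty
E: empty
S: empty
W: empty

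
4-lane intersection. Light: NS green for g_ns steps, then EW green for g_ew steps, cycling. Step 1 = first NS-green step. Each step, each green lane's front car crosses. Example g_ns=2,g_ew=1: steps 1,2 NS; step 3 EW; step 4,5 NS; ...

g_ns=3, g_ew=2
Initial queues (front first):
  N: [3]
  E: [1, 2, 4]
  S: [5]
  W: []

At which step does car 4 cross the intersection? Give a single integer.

Step 1 [NS]: N:car3-GO,E:wait,S:car5-GO,W:wait | queues: N=0 E=3 S=0 W=0
Step 2 [NS]: N:empty,E:wait,S:empty,W:wait | queues: N=0 E=3 S=0 W=0
Step 3 [NS]: N:empty,E:wait,S:empty,W:wait | queues: N=0 E=3 S=0 W=0
Step 4 [EW]: N:wait,E:car1-GO,S:wait,W:empty | queues: N=0 E=2 S=0 W=0
Step 5 [EW]: N:wait,E:car2-GO,S:wait,W:empty | queues: N=0 E=1 S=0 W=0
Step 6 [NS]: N:empty,E:wait,S:empty,W:wait | queues: N=0 E=1 S=0 W=0
Step 7 [NS]: N:empty,E:wait,S:empty,W:wait | queues: N=0 E=1 S=0 W=0
Step 8 [NS]: N:empty,E:wait,S:empty,W:wait | queues: N=0 E=1 S=0 W=0
Step 9 [EW]: N:wait,E:car4-GO,S:wait,W:empty | queues: N=0 E=0 S=0 W=0
Car 4 crosses at step 9

9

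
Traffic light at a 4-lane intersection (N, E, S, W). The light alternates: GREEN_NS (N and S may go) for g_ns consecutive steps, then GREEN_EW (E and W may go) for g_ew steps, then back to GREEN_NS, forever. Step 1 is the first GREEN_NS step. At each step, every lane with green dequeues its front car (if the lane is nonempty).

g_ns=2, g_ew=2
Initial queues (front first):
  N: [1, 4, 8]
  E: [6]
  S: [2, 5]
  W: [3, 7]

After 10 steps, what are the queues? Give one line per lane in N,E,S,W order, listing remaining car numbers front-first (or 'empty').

Step 1 [NS]: N:car1-GO,E:wait,S:car2-GO,W:wait | queues: N=2 E=1 S=1 W=2
Step 2 [NS]: N:car4-GO,E:wait,S:car5-GO,W:wait | queues: N=1 E=1 S=0 W=2
Step 3 [EW]: N:wait,E:car6-GO,S:wait,W:car3-GO | queues: N=1 E=0 S=0 W=1
Step 4 [EW]: N:wait,E:empty,S:wait,W:car7-GO | queues: N=1 E=0 S=0 W=0
Step 5 [NS]: N:car8-GO,E:wait,S:empty,W:wait | queues: N=0 E=0 S=0 W=0

N: empty
E: empty
S: empty
W: empty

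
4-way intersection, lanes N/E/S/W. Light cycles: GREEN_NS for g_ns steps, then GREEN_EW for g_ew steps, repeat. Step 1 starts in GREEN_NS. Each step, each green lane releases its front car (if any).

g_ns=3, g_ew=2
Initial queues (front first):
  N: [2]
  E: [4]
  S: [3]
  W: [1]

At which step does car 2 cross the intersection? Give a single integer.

Step 1 [NS]: N:car2-GO,E:wait,S:car3-GO,W:wait | queues: N=0 E=1 S=0 W=1
Step 2 [NS]: N:empty,E:wait,S:empty,W:wait | queues: N=0 E=1 S=0 W=1
Step 3 [NS]: N:empty,E:wait,S:empty,W:wait | queues: N=0 E=1 S=0 W=1
Step 4 [EW]: N:wait,E:car4-GO,S:wait,W:car1-GO | queues: N=0 E=0 S=0 W=0
Car 2 crosses at step 1

1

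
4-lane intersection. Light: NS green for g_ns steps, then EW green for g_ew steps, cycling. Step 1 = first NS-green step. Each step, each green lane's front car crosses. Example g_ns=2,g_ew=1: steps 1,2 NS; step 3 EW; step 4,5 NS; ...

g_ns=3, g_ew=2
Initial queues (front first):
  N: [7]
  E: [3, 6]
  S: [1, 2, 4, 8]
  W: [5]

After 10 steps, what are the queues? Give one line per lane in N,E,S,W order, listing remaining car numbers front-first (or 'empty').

Step 1 [NS]: N:car7-GO,E:wait,S:car1-GO,W:wait | queues: N=0 E=2 S=3 W=1
Step 2 [NS]: N:empty,E:wait,S:car2-GO,W:wait | queues: N=0 E=2 S=2 W=1
Step 3 [NS]: N:empty,E:wait,S:car4-GO,W:wait | queues: N=0 E=2 S=1 W=1
Step 4 [EW]: N:wait,E:car3-GO,S:wait,W:car5-GO | queues: N=0 E=1 S=1 W=0
Step 5 [EW]: N:wait,E:car6-GO,S:wait,W:empty | queues: N=0 E=0 S=1 W=0
Step 6 [NS]: N:empty,E:wait,S:car8-GO,W:wait | queues: N=0 E=0 S=0 W=0

N: empty
E: empty
S: empty
W: empty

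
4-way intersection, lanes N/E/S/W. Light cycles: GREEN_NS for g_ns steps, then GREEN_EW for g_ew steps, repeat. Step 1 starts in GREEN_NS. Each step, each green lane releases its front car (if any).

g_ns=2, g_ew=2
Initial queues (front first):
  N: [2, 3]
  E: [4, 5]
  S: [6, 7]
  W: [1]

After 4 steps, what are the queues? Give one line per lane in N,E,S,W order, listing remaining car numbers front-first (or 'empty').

Step 1 [NS]: N:car2-GO,E:wait,S:car6-GO,W:wait | queues: N=1 E=2 S=1 W=1
Step 2 [NS]: N:car3-GO,E:wait,S:car7-GO,W:wait | queues: N=0 E=2 S=0 W=1
Step 3 [EW]: N:wait,E:car4-GO,S:wait,W:car1-GO | queues: N=0 E=1 S=0 W=0
Step 4 [EW]: N:wait,E:car5-GO,S:wait,W:empty | queues: N=0 E=0 S=0 W=0

N: empty
E: empty
S: empty
W: empty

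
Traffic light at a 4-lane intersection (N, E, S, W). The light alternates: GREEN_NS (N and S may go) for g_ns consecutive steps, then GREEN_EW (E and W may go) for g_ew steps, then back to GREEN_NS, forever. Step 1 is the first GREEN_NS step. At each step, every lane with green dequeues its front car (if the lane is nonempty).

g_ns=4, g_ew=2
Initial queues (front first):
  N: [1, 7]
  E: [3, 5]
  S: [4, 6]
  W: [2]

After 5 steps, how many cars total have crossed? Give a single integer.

Answer: 6

Derivation:
Step 1 [NS]: N:car1-GO,E:wait,S:car4-GO,W:wait | queues: N=1 E=2 S=1 W=1
Step 2 [NS]: N:car7-GO,E:wait,S:car6-GO,W:wait | queues: N=0 E=2 S=0 W=1
Step 3 [NS]: N:empty,E:wait,S:empty,W:wait | queues: N=0 E=2 S=0 W=1
Step 4 [NS]: N:empty,E:wait,S:empty,W:wait | queues: N=0 E=2 S=0 W=1
Step 5 [EW]: N:wait,E:car3-GO,S:wait,W:car2-GO | queues: N=0 E=1 S=0 W=0
Cars crossed by step 5: 6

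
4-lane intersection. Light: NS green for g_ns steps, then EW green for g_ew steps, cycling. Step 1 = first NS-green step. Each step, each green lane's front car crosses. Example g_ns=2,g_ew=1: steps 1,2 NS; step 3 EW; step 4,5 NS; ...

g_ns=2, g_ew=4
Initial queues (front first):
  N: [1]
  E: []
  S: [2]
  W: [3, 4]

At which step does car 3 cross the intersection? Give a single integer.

Step 1 [NS]: N:car1-GO,E:wait,S:car2-GO,W:wait | queues: N=0 E=0 S=0 W=2
Step 2 [NS]: N:empty,E:wait,S:empty,W:wait | queues: N=0 E=0 S=0 W=2
Step 3 [EW]: N:wait,E:empty,S:wait,W:car3-GO | queues: N=0 E=0 S=0 W=1
Step 4 [EW]: N:wait,E:empty,S:wait,W:car4-GO | queues: N=0 E=0 S=0 W=0
Car 3 crosses at step 3

3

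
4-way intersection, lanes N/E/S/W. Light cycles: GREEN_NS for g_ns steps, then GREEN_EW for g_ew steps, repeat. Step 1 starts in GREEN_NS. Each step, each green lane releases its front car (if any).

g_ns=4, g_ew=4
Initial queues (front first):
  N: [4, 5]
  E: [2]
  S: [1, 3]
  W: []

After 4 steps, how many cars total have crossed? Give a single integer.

Step 1 [NS]: N:car4-GO,E:wait,S:car1-GO,W:wait | queues: N=1 E=1 S=1 W=0
Step 2 [NS]: N:car5-GO,E:wait,S:car3-GO,W:wait | queues: N=0 E=1 S=0 W=0
Step 3 [NS]: N:empty,E:wait,S:empty,W:wait | queues: N=0 E=1 S=0 W=0
Step 4 [NS]: N:empty,E:wait,S:empty,W:wait | queues: N=0 E=1 S=0 W=0
Cars crossed by step 4: 4

Answer: 4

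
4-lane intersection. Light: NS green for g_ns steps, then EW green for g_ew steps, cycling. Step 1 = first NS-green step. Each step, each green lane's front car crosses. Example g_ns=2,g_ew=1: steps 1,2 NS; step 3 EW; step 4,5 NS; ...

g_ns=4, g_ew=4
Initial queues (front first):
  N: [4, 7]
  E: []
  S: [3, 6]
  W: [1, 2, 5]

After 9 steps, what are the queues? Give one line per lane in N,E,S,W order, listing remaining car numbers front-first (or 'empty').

Step 1 [NS]: N:car4-GO,E:wait,S:car3-GO,W:wait | queues: N=1 E=0 S=1 W=3
Step 2 [NS]: N:car7-GO,E:wait,S:car6-GO,W:wait | queues: N=0 E=0 S=0 W=3
Step 3 [NS]: N:empty,E:wait,S:empty,W:wait | queues: N=0 E=0 S=0 W=3
Step 4 [NS]: N:empty,E:wait,S:empty,W:wait | queues: N=0 E=0 S=0 W=3
Step 5 [EW]: N:wait,E:empty,S:wait,W:car1-GO | queues: N=0 E=0 S=0 W=2
Step 6 [EW]: N:wait,E:empty,S:wait,W:car2-GO | queues: N=0 E=0 S=0 W=1
Step 7 [EW]: N:wait,E:empty,S:wait,W:car5-GO | queues: N=0 E=0 S=0 W=0

N: empty
E: empty
S: empty
W: empty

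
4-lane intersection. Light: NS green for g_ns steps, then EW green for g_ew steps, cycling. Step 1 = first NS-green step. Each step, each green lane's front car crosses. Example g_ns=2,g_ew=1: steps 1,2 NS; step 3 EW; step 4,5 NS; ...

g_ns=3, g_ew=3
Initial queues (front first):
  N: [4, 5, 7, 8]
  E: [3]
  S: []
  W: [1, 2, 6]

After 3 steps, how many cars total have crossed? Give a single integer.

Answer: 3

Derivation:
Step 1 [NS]: N:car4-GO,E:wait,S:empty,W:wait | queues: N=3 E=1 S=0 W=3
Step 2 [NS]: N:car5-GO,E:wait,S:empty,W:wait | queues: N=2 E=1 S=0 W=3
Step 3 [NS]: N:car7-GO,E:wait,S:empty,W:wait | queues: N=1 E=1 S=0 W=3
Cars crossed by step 3: 3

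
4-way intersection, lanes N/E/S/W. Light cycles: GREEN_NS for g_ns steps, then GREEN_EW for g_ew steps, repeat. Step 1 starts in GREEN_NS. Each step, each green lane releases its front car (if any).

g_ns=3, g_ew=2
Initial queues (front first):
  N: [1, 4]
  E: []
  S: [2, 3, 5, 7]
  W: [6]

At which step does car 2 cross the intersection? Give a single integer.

Step 1 [NS]: N:car1-GO,E:wait,S:car2-GO,W:wait | queues: N=1 E=0 S=3 W=1
Step 2 [NS]: N:car4-GO,E:wait,S:car3-GO,W:wait | queues: N=0 E=0 S=2 W=1
Step 3 [NS]: N:empty,E:wait,S:car5-GO,W:wait | queues: N=0 E=0 S=1 W=1
Step 4 [EW]: N:wait,E:empty,S:wait,W:car6-GO | queues: N=0 E=0 S=1 W=0
Step 5 [EW]: N:wait,E:empty,S:wait,W:empty | queues: N=0 E=0 S=1 W=0
Step 6 [NS]: N:empty,E:wait,S:car7-GO,W:wait | queues: N=0 E=0 S=0 W=0
Car 2 crosses at step 1

1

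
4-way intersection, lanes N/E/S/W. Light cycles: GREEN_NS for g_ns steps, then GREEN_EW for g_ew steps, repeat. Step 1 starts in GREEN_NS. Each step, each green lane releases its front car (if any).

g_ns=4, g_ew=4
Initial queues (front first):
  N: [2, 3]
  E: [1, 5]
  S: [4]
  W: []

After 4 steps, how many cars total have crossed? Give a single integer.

Answer: 3

Derivation:
Step 1 [NS]: N:car2-GO,E:wait,S:car4-GO,W:wait | queues: N=1 E=2 S=0 W=0
Step 2 [NS]: N:car3-GO,E:wait,S:empty,W:wait | queues: N=0 E=2 S=0 W=0
Step 3 [NS]: N:empty,E:wait,S:empty,W:wait | queues: N=0 E=2 S=0 W=0
Step 4 [NS]: N:empty,E:wait,S:empty,W:wait | queues: N=0 E=2 S=0 W=0
Cars crossed by step 4: 3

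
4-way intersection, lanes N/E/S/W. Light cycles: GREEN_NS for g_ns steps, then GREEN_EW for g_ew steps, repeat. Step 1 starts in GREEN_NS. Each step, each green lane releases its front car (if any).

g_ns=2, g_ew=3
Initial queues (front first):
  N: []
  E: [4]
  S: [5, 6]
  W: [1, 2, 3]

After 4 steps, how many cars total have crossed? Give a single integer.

Answer: 5

Derivation:
Step 1 [NS]: N:empty,E:wait,S:car5-GO,W:wait | queues: N=0 E=1 S=1 W=3
Step 2 [NS]: N:empty,E:wait,S:car6-GO,W:wait | queues: N=0 E=1 S=0 W=3
Step 3 [EW]: N:wait,E:car4-GO,S:wait,W:car1-GO | queues: N=0 E=0 S=0 W=2
Step 4 [EW]: N:wait,E:empty,S:wait,W:car2-GO | queues: N=0 E=0 S=0 W=1
Cars crossed by step 4: 5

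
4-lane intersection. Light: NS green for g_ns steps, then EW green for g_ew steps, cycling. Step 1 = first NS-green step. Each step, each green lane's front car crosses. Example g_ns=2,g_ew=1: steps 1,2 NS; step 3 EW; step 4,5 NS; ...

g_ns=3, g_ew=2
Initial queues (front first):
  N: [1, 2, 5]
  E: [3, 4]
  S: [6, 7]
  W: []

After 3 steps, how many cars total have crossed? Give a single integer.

Answer: 5

Derivation:
Step 1 [NS]: N:car1-GO,E:wait,S:car6-GO,W:wait | queues: N=2 E=2 S=1 W=0
Step 2 [NS]: N:car2-GO,E:wait,S:car7-GO,W:wait | queues: N=1 E=2 S=0 W=0
Step 3 [NS]: N:car5-GO,E:wait,S:empty,W:wait | queues: N=0 E=2 S=0 W=0
Cars crossed by step 3: 5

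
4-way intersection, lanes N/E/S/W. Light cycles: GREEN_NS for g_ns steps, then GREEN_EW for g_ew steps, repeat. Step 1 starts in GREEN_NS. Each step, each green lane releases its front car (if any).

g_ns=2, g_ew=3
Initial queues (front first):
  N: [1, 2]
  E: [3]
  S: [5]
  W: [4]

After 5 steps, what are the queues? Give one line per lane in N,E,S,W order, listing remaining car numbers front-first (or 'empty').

Step 1 [NS]: N:car1-GO,E:wait,S:car5-GO,W:wait | queues: N=1 E=1 S=0 W=1
Step 2 [NS]: N:car2-GO,E:wait,S:empty,W:wait | queues: N=0 E=1 S=0 W=1
Step 3 [EW]: N:wait,E:car3-GO,S:wait,W:car4-GO | queues: N=0 E=0 S=0 W=0

N: empty
E: empty
S: empty
W: empty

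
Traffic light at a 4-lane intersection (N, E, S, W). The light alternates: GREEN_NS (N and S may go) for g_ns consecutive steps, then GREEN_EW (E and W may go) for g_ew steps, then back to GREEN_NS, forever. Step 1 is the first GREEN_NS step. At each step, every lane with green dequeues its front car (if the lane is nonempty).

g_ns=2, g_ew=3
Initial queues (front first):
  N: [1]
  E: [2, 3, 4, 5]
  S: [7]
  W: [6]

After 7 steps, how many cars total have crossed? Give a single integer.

Step 1 [NS]: N:car1-GO,E:wait,S:car7-GO,W:wait | queues: N=0 E=4 S=0 W=1
Step 2 [NS]: N:empty,E:wait,S:empty,W:wait | queues: N=0 E=4 S=0 W=1
Step 3 [EW]: N:wait,E:car2-GO,S:wait,W:car6-GO | queues: N=0 E=3 S=0 W=0
Step 4 [EW]: N:wait,E:car3-GO,S:wait,W:empty | queues: N=0 E=2 S=0 W=0
Step 5 [EW]: N:wait,E:car4-GO,S:wait,W:empty | queues: N=0 E=1 S=0 W=0
Step 6 [NS]: N:empty,E:wait,S:empty,W:wait | queues: N=0 E=1 S=0 W=0
Step 7 [NS]: N:empty,E:wait,S:empty,W:wait | queues: N=0 E=1 S=0 W=0
Cars crossed by step 7: 6

Answer: 6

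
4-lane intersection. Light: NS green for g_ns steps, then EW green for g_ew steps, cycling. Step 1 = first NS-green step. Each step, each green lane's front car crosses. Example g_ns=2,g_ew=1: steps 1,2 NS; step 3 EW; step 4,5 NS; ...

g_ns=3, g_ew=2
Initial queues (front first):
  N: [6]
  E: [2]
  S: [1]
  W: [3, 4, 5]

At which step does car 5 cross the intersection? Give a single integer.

Step 1 [NS]: N:car6-GO,E:wait,S:car1-GO,W:wait | queues: N=0 E=1 S=0 W=3
Step 2 [NS]: N:empty,E:wait,S:empty,W:wait | queues: N=0 E=1 S=0 W=3
Step 3 [NS]: N:empty,E:wait,S:empty,W:wait | queues: N=0 E=1 S=0 W=3
Step 4 [EW]: N:wait,E:car2-GO,S:wait,W:car3-GO | queues: N=0 E=0 S=0 W=2
Step 5 [EW]: N:wait,E:empty,S:wait,W:car4-GO | queues: N=0 E=0 S=0 W=1
Step 6 [NS]: N:empty,E:wait,S:empty,W:wait | queues: N=0 E=0 S=0 W=1
Step 7 [NS]: N:empty,E:wait,S:empty,W:wait | queues: N=0 E=0 S=0 W=1
Step 8 [NS]: N:empty,E:wait,S:empty,W:wait | queues: N=0 E=0 S=0 W=1
Step 9 [EW]: N:wait,E:empty,S:wait,W:car5-GO | queues: N=0 E=0 S=0 W=0
Car 5 crosses at step 9

9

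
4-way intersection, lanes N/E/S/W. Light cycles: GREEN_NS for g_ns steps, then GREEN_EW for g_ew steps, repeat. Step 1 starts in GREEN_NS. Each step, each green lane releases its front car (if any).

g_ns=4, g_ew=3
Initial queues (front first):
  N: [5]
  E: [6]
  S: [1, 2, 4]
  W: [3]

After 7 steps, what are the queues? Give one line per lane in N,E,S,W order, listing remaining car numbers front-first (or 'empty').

Step 1 [NS]: N:car5-GO,E:wait,S:car1-GO,W:wait | queues: N=0 E=1 S=2 W=1
Step 2 [NS]: N:empty,E:wait,S:car2-GO,W:wait | queues: N=0 E=1 S=1 W=1
Step 3 [NS]: N:empty,E:wait,S:car4-GO,W:wait | queues: N=0 E=1 S=0 W=1
Step 4 [NS]: N:empty,E:wait,S:empty,W:wait | queues: N=0 E=1 S=0 W=1
Step 5 [EW]: N:wait,E:car6-GO,S:wait,W:car3-GO | queues: N=0 E=0 S=0 W=0

N: empty
E: empty
S: empty
W: empty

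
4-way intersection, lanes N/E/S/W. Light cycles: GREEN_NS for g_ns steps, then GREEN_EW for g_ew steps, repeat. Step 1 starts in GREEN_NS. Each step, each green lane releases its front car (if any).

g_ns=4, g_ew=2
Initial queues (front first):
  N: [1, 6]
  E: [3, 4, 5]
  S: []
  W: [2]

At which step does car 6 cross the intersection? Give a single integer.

Step 1 [NS]: N:car1-GO,E:wait,S:empty,W:wait | queues: N=1 E=3 S=0 W=1
Step 2 [NS]: N:car6-GO,E:wait,S:empty,W:wait | queues: N=0 E=3 S=0 W=1
Step 3 [NS]: N:empty,E:wait,S:empty,W:wait | queues: N=0 E=3 S=0 W=1
Step 4 [NS]: N:empty,E:wait,S:empty,W:wait | queues: N=0 E=3 S=0 W=1
Step 5 [EW]: N:wait,E:car3-GO,S:wait,W:car2-GO | queues: N=0 E=2 S=0 W=0
Step 6 [EW]: N:wait,E:car4-GO,S:wait,W:empty | queues: N=0 E=1 S=0 W=0
Step 7 [NS]: N:empty,E:wait,S:empty,W:wait | queues: N=0 E=1 S=0 W=0
Step 8 [NS]: N:empty,E:wait,S:empty,W:wait | queues: N=0 E=1 S=0 W=0
Step 9 [NS]: N:empty,E:wait,S:empty,W:wait | queues: N=0 E=1 S=0 W=0
Step 10 [NS]: N:empty,E:wait,S:empty,W:wait | queues: N=0 E=1 S=0 W=0
Step 11 [EW]: N:wait,E:car5-GO,S:wait,W:empty | queues: N=0 E=0 S=0 W=0
Car 6 crosses at step 2

2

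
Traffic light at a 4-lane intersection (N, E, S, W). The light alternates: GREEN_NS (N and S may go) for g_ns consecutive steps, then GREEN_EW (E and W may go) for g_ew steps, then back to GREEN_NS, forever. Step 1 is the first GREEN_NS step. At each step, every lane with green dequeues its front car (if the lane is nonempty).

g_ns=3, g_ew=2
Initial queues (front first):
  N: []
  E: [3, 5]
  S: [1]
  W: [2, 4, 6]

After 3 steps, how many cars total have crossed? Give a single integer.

Step 1 [NS]: N:empty,E:wait,S:car1-GO,W:wait | queues: N=0 E=2 S=0 W=3
Step 2 [NS]: N:empty,E:wait,S:empty,W:wait | queues: N=0 E=2 S=0 W=3
Step 3 [NS]: N:empty,E:wait,S:empty,W:wait | queues: N=0 E=2 S=0 W=3
Cars crossed by step 3: 1

Answer: 1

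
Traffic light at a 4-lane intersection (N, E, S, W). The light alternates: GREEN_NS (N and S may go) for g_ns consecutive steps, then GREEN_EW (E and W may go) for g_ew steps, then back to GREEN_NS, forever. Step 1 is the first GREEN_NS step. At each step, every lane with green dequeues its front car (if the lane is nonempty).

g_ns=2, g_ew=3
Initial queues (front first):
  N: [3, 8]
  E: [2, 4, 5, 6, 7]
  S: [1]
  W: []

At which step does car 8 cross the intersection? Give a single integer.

Step 1 [NS]: N:car3-GO,E:wait,S:car1-GO,W:wait | queues: N=1 E=5 S=0 W=0
Step 2 [NS]: N:car8-GO,E:wait,S:empty,W:wait | queues: N=0 E=5 S=0 W=0
Step 3 [EW]: N:wait,E:car2-GO,S:wait,W:empty | queues: N=0 E=4 S=0 W=0
Step 4 [EW]: N:wait,E:car4-GO,S:wait,W:empty | queues: N=0 E=3 S=0 W=0
Step 5 [EW]: N:wait,E:car5-GO,S:wait,W:empty | queues: N=0 E=2 S=0 W=0
Step 6 [NS]: N:empty,E:wait,S:empty,W:wait | queues: N=0 E=2 S=0 W=0
Step 7 [NS]: N:empty,E:wait,S:empty,W:wait | queues: N=0 E=2 S=0 W=0
Step 8 [EW]: N:wait,E:car6-GO,S:wait,W:empty | queues: N=0 E=1 S=0 W=0
Step 9 [EW]: N:wait,E:car7-GO,S:wait,W:empty | queues: N=0 E=0 S=0 W=0
Car 8 crosses at step 2

2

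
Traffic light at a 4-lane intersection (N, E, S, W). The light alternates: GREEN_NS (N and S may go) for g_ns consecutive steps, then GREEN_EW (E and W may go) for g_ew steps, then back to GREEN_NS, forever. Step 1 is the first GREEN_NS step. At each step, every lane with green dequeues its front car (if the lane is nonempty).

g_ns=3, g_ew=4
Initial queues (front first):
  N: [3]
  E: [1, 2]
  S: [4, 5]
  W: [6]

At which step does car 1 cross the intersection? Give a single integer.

Step 1 [NS]: N:car3-GO,E:wait,S:car4-GO,W:wait | queues: N=0 E=2 S=1 W=1
Step 2 [NS]: N:empty,E:wait,S:car5-GO,W:wait | queues: N=0 E=2 S=0 W=1
Step 3 [NS]: N:empty,E:wait,S:empty,W:wait | queues: N=0 E=2 S=0 W=1
Step 4 [EW]: N:wait,E:car1-GO,S:wait,W:car6-GO | queues: N=0 E=1 S=0 W=0
Step 5 [EW]: N:wait,E:car2-GO,S:wait,W:empty | queues: N=0 E=0 S=0 W=0
Car 1 crosses at step 4

4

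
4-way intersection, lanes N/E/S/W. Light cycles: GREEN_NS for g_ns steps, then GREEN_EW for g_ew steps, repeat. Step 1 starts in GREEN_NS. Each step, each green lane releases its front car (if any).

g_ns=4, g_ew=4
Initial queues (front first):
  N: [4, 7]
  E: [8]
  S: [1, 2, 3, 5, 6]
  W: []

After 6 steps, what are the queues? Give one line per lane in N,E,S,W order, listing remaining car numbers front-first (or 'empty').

Step 1 [NS]: N:car4-GO,E:wait,S:car1-GO,W:wait | queues: N=1 E=1 S=4 W=0
Step 2 [NS]: N:car7-GO,E:wait,S:car2-GO,W:wait | queues: N=0 E=1 S=3 W=0
Step 3 [NS]: N:empty,E:wait,S:car3-GO,W:wait | queues: N=0 E=1 S=2 W=0
Step 4 [NS]: N:empty,E:wait,S:car5-GO,W:wait | queues: N=0 E=1 S=1 W=0
Step 5 [EW]: N:wait,E:car8-GO,S:wait,W:empty | queues: N=0 E=0 S=1 W=0
Step 6 [EW]: N:wait,E:empty,S:wait,W:empty | queues: N=0 E=0 S=1 W=0

N: empty
E: empty
S: 6
W: empty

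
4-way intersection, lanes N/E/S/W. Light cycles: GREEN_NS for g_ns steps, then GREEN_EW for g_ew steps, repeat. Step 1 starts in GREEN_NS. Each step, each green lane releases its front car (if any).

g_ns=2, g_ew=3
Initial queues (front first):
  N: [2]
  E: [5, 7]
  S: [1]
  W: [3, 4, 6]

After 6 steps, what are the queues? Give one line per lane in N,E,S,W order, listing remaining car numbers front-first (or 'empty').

Step 1 [NS]: N:car2-GO,E:wait,S:car1-GO,W:wait | queues: N=0 E=2 S=0 W=3
Step 2 [NS]: N:empty,E:wait,S:empty,W:wait | queues: N=0 E=2 S=0 W=3
Step 3 [EW]: N:wait,E:car5-GO,S:wait,W:car3-GO | queues: N=0 E=1 S=0 W=2
Step 4 [EW]: N:wait,E:car7-GO,S:wait,W:car4-GO | queues: N=0 E=0 S=0 W=1
Step 5 [EW]: N:wait,E:empty,S:wait,W:car6-GO | queues: N=0 E=0 S=0 W=0

N: empty
E: empty
S: empty
W: empty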